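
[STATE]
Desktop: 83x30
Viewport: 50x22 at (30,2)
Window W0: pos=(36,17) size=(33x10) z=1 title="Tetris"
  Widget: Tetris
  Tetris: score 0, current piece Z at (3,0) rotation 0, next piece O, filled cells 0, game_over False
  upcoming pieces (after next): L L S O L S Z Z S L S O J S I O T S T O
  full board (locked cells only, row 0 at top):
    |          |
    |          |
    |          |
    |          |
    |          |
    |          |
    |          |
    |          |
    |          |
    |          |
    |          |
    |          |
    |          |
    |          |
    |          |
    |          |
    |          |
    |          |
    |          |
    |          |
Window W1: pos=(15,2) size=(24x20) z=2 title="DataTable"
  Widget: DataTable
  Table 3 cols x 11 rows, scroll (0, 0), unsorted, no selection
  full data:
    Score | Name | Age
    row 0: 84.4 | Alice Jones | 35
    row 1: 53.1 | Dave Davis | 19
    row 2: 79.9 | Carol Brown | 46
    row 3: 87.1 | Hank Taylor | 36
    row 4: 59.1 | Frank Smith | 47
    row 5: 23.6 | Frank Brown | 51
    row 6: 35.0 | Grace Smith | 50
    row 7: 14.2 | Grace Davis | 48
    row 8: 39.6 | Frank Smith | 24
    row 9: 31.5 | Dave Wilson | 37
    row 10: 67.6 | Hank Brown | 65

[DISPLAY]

━━━━━━━━┓                                         
        ┃                                         
────────┨                                         
   │Age ┃                                         
───┼─── ┃                                         
nes│35  ┃                                         
is │19  ┃                                         
own│46  ┃                                         
lor│36  ┃                                         
ith│47  ┃                                         
own│51  ┃                                         
ith│50  ┃                                         
vis│48  ┃                                         
ith│24  ┃                                         
son│37  ┃                                         
wn │65  ┃━━━━━━━━━━━━━━━━━━━━━━━━━━━━━┓           
        ┃etris                        ┃           
        ┃─────────────────────────────┨           
        ┃        │Next:               ┃           
━━━━━━━━┛        │▓▓                  ┃           
      ┃          │▓▓                  ┃           
      ┃          │                    ┃           


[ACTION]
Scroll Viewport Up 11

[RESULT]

                                                  
                                                  
━━━━━━━━┓                                         
        ┃                                         
────────┨                                         
   │Age ┃                                         
───┼─── ┃                                         
nes│35  ┃                                         
is │19  ┃                                         
own│46  ┃                                         
lor│36  ┃                                         
ith│47  ┃                                         
own│51  ┃                                         
ith│50  ┃                                         
vis│48  ┃                                         
ith│24  ┃                                         
son│37  ┃                                         
wn │65  ┃━━━━━━━━━━━━━━━━━━━━━━━━━━━━━┓           
        ┃etris                        ┃           
        ┃─────────────────────────────┨           
        ┃        │Next:               ┃           
━━━━━━━━┛        │▓▓                  ┃           


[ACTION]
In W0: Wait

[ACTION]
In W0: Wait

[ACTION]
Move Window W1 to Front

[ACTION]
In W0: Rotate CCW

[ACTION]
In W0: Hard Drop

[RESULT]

                                                  
                                                  
━━━━━━━━┓                                         
        ┃                                         
────────┨                                         
   │Age ┃                                         
───┼─── ┃                                         
nes│35  ┃                                         
is │19  ┃                                         
own│46  ┃                                         
lor│36  ┃                                         
ith│47  ┃                                         
own│51  ┃                                         
ith│50  ┃                                         
vis│48  ┃                                         
ith│24  ┃                                         
son│37  ┃                                         
wn │65  ┃━━━━━━━━━━━━━━━━━━━━━━━━━━━━━┓           
        ┃etris                        ┃           
        ┃─────────────────────────────┨           
        ┃        │Next:               ┃           
━━━━━━━━┛        │  ▒                 ┃           


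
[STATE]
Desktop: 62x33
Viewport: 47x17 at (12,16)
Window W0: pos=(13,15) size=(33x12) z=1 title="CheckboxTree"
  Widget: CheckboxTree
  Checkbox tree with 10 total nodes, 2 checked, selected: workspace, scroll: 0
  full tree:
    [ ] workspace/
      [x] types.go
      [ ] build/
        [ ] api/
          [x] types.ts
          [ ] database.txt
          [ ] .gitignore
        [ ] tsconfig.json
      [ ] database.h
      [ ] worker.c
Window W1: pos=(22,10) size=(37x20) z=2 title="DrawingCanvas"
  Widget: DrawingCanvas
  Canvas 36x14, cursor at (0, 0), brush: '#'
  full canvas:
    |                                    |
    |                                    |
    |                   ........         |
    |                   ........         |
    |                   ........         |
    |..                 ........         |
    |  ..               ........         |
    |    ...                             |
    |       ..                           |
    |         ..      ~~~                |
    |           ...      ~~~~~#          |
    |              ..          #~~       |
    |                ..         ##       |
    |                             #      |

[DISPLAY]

 ┃ Checkbo┃                   ........        ┃
 ┠────────┃                   ........        ┃
 ┃>[-] wor┃..                 ........        ┃
 ┃   [x] t┃  ..               ........        ┃
 ┃   [-] b┃    ...                            ┃
 ┃     [-]┃       ..                          ┃
 ┃       [┃         ..      ~~~               ┃
 ┃       [┃           ...      ~~~~~#         ┃
 ┃       [┃              ..          #~~      ┃
 ┃     [ ]┃                ..         ##      ┃
 ┗━━━━━━━━┃                             #     ┃
          ┃                                   ┃
          ┃                                   ┃
          ┗━━━━━━━━━━━━━━━━━━━━━━━━━━━━━━━━━━━┛
                                               
                                               
                                               


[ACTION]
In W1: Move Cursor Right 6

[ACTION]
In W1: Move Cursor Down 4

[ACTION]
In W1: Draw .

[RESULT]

 ┃ Checkbo┃                   ........        ┃
 ┠────────┃      .            ........        ┃
 ┃>[-] wor┃..                 ........        ┃
 ┃   [x] t┃  ..               ........        ┃
 ┃   [-] b┃    ...                            ┃
 ┃     [-]┃       ..                          ┃
 ┃       [┃         ..      ~~~               ┃
 ┃       [┃           ...      ~~~~~#         ┃
 ┃       [┃              ..          #~~      ┃
 ┃     [ ]┃                ..         ##      ┃
 ┗━━━━━━━━┃                             #     ┃
          ┃                                   ┃
          ┃                                   ┃
          ┗━━━━━━━━━━━━━━━━━━━━━━━━━━━━━━━━━━━┛
                                               
                                               
                                               


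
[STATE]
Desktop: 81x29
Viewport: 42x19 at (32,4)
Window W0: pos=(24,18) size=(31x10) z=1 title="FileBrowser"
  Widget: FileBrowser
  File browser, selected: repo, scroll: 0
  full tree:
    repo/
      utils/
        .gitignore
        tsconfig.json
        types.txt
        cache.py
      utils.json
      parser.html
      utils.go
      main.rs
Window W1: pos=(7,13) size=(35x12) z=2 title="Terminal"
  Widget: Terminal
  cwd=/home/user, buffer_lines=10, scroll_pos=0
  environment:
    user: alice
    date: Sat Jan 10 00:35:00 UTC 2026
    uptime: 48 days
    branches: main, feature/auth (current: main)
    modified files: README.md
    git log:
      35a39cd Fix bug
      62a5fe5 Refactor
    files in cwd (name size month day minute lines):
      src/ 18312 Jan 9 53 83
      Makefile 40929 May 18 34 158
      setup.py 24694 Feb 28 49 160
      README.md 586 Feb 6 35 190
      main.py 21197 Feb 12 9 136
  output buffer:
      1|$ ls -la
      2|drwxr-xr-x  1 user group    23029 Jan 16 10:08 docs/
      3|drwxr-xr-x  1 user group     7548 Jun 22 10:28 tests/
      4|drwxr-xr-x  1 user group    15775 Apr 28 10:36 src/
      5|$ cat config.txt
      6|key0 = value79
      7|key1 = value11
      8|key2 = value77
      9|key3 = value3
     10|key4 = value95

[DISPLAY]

                                          
                                          
                                          
                                          
                                          
                                          
                                          
                                          
                                          
━━━━━━━━━┓                                
         ┃                                
─────────┨                                
         ┃                                
    23029┃                                
     7548┃━━━━━━━━━━━━┓                   
    15775┃            ┃                   
         ┃────────────┨                   
         ┃            ┃                   
         ┃            ┃                   


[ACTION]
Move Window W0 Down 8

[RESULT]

                                          
                                          
                                          
                                          
                                          
                                          
                                          
                                          
                                          
━━━━━━━━━┓                                
         ┃                                
─────────┨                                
         ┃                                
    23029┃                                
     7548┃                                
    15775┃━━━━━━━━━━━━┓                   
         ┃            ┃                   
         ┃────────────┨                   
         ┃            ┃                   


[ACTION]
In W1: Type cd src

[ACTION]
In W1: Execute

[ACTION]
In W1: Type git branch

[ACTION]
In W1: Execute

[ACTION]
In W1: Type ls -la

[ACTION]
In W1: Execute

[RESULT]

                                          
                                          
                                          
                                          
                                          
                                          
                                          
                                          
                                          
━━━━━━━━━┓                                
         ┃                                
─────────┨                                
         ┃                                
         ┃                                
p    1831┃                                
p    4092┃━━━━━━━━━━━━┓                   
p    2469┃            ┃                   
p      58┃────────────┨                   
p    2119┃            ┃                   


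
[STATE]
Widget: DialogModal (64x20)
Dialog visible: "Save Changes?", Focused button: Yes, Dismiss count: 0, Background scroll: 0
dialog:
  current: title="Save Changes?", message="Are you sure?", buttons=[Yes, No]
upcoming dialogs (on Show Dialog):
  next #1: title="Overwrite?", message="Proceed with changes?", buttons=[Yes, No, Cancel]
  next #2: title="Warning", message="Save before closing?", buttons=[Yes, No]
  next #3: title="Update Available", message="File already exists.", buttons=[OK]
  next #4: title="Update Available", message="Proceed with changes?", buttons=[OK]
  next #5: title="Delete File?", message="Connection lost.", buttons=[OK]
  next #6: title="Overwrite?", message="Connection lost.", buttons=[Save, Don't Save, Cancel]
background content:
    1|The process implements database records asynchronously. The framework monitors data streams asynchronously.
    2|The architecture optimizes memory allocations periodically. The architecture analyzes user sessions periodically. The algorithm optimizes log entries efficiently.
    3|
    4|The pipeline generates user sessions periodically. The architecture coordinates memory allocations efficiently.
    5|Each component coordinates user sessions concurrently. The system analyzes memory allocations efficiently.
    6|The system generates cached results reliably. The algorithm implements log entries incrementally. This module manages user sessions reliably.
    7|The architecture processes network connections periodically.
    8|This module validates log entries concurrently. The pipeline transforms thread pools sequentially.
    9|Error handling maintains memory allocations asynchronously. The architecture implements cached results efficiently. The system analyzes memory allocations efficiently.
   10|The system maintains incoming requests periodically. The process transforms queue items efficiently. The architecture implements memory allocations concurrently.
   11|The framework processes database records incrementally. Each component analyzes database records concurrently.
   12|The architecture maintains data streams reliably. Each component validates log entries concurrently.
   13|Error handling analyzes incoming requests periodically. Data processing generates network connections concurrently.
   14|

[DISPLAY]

The process implements database records asynchronously. The fram
The architecture optimizes memory allocations periodically. The 
                                                                
The pipeline generates user sessions periodically. The architect
Each component coordinates user sessions concurrently. The syste
The system generates cached results reliably. The algorithm impl
The architecture processes network connections periodically.    
This module validates l┌───────────────┐rently. The pipeline tra
Error handling maintain│ Save Changes? │ons asynchronously. The 
The system maintains in│ Are you sure? │eriodically. The process
The framework processes│   [Yes]  No   │ incrementally. Each com
The architecture mainta└───────────────┘reliably. Each component
Error handling analyzes incoming requests periodically. Data pro
                                                                
                                                                
                                                                
                                                                
                                                                
                                                                
                                                                


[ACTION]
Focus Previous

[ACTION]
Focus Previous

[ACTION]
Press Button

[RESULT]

The process implements database records asynchronously. The fram
The architecture optimizes memory allocations periodically. The 
                                                                
The pipeline generates user sessions periodically. The architect
Each component coordinates user sessions concurrently. The syste
The system generates cached results reliably. The algorithm impl
The architecture processes network connections periodically.    
This module validates log entries concurrently. The pipeline tra
Error handling maintains memory allocations asynchronously. The 
The system maintains incoming requests periodically. The process
The framework processes database records incrementally. Each com
The architecture maintains data streams reliably. Each component
Error handling analyzes incoming requests periodically. Data pro
                                                                
                                                                
                                                                
                                                                
                                                                
                                                                
                                                                


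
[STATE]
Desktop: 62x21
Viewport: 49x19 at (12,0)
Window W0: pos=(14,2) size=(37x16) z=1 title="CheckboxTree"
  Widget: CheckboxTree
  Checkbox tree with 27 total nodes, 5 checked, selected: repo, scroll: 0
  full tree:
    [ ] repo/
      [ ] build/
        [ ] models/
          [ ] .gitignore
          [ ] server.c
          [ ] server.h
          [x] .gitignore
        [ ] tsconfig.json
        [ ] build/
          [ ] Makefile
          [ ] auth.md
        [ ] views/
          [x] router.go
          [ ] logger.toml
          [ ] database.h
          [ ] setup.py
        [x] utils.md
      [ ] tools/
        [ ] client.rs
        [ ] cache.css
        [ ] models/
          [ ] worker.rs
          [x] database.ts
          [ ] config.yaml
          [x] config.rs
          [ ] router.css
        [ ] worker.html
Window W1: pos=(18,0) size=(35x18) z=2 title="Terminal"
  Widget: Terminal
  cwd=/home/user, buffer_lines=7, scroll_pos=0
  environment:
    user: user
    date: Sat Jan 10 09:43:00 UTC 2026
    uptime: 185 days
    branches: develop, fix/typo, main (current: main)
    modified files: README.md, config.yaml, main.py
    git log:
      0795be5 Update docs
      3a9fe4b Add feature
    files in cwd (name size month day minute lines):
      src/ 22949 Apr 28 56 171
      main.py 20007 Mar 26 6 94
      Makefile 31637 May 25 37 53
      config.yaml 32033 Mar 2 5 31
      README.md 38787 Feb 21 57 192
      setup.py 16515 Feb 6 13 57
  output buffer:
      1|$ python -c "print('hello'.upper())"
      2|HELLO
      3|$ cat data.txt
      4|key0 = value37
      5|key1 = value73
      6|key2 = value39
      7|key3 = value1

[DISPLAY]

      ┏━━━━━━━━━━━━━━━━━━━━━━━━━━━━━━━━━┓        
      ┃ Terminal                        ┃        
  ┏━━━┠─────────────────────────────────┨        
  ┃ Ch┃$ python -c "print('hello'.upper(┃        
  ┠───┃HELLO                            ┃        
  ┃>[-┃$ cat data.txt                   ┃        
  ┃   ┃key0 = value37                   ┃        
  ┃   ┃key1 = value73                   ┃        
  ┃   ┃key2 = value39                   ┃        
  ┃   ┃key3 = value1                    ┃        
  ┃   ┃$ █                              ┃        
  ┃   ┃                                 ┃        
  ┃   ┃                                 ┃        
  ┃   ┃                                 ┃        
  ┃   ┃                                 ┃        
  ┃   ┃                                 ┃        
  ┃   ┃                                 ┃        
  ┗━━━┗━━━━━━━━━━━━━━━━━━━━━━━━━━━━━━━━━┛        
                                                 


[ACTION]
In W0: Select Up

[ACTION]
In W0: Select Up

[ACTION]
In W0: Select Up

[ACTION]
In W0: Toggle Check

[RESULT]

      ┏━━━━━━━━━━━━━━━━━━━━━━━━━━━━━━━━━┓        
      ┃ Terminal                        ┃        
  ┏━━━┠─────────────────────────────────┨        
  ┃ Ch┃$ python -c "print('hello'.upper(┃        
  ┠───┃HELLO                            ┃        
  ┃>[x┃$ cat data.txt                   ┃        
  ┃   ┃key0 = value37                   ┃        
  ┃   ┃key1 = value73                   ┃        
  ┃   ┃key2 = value39                   ┃        
  ┃   ┃key3 = value1                    ┃        
  ┃   ┃$ █                              ┃        
  ┃   ┃                                 ┃        
  ┃   ┃                                 ┃        
  ┃   ┃                                 ┃        
  ┃   ┃                                 ┃        
  ┃   ┃                                 ┃        
  ┃   ┃                                 ┃        
  ┗━━━┗━━━━━━━━━━━━━━━━━━━━━━━━━━━━━━━━━┛        
                                                 


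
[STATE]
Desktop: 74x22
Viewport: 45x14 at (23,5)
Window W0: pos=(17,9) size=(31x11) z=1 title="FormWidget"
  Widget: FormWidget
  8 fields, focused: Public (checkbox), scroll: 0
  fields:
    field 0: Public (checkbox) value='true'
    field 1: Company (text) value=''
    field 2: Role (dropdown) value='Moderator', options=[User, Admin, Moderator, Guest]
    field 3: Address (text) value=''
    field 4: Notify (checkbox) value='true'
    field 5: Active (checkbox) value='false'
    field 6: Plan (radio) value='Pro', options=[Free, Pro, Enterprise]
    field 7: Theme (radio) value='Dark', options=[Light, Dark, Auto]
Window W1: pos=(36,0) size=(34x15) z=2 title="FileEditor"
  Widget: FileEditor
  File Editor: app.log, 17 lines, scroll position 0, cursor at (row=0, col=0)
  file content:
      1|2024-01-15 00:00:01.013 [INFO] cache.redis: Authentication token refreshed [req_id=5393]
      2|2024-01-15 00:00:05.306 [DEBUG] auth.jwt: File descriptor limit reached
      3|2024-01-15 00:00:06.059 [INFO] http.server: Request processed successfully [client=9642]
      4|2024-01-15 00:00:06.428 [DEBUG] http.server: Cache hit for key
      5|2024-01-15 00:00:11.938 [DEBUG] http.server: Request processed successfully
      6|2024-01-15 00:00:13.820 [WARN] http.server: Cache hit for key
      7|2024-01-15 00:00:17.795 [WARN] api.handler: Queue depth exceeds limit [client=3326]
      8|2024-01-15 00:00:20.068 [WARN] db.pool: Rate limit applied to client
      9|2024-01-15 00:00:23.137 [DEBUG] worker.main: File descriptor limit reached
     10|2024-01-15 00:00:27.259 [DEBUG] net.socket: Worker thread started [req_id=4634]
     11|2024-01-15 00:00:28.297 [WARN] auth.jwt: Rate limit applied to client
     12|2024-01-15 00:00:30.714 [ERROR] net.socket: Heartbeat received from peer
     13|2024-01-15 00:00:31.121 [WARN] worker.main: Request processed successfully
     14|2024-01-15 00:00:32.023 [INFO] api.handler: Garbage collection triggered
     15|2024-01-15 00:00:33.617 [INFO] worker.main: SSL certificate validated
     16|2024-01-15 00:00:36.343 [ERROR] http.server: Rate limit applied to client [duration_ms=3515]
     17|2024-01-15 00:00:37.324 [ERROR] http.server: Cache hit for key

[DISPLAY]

             ┃2024-01-15 00:00:06.059 [INFO] 
             ┃2024-01-15 00:00:06.428 [DEBUG]
             ┃2024-01-15 00:00:11.938 [DEBUG]
             ┃2024-01-15 00:00:13.820 [WARN] 
━━━━━━━━━━━━━┃2024-01-15 00:00:17.795 [WARN] 
Widget       ┃2024-01-15 00:00:20.068 [WARN] 
─────────────┃2024-01-15 00:00:23.137 [DEBUG]
lic:     [x] ┃2024-01-15 00:00:27.259 [DEBUG]
pany:    [   ┃2024-01-15 00:00:28.297 [WARN] 
e:       [Mod┗━━━━━━━━━━━━━━━━━━━━━━━━━━━━━━━
ress:    [             ]┃                    
ify:     [x]            ┃                    
ive:     [ ]            ┃                    
n:       ( ) Free  (●) P┃                    


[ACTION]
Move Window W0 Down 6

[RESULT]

             ┃2024-01-15 00:00:06.059 [INFO] 
             ┃2024-01-15 00:00:06.428 [DEBUG]
             ┃2024-01-15 00:00:11.938 [DEBUG]
             ┃2024-01-15 00:00:13.820 [WARN] 
             ┃2024-01-15 00:00:17.795 [WARN] 
             ┃2024-01-15 00:00:20.068 [WARN] 
━━━━━━━━━━━━━┃2024-01-15 00:00:23.137 [DEBUG]
Widget       ┃2024-01-15 00:00:27.259 [DEBUG]
─────────────┃2024-01-15 00:00:28.297 [WARN] 
lic:     [x] ┗━━━━━━━━━━━━━━━━━━━━━━━━━━━━━━━
pany:    [             ]┃                    
e:       [Moderator   ▼]┃                    
ress:    [             ]┃                    
ify:     [x]            ┃                    


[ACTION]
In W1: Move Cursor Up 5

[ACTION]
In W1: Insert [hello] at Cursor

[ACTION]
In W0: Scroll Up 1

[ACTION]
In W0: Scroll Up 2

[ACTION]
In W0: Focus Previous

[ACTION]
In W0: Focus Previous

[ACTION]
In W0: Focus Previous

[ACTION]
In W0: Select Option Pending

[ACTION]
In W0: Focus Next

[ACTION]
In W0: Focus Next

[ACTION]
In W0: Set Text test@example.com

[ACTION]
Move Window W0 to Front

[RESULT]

             ┃2024-01-15 00:00:06.059 [INFO] 
             ┃2024-01-15 00:00:06.428 [DEBUG]
             ┃2024-01-15 00:00:11.938 [DEBUG]
             ┃2024-01-15 00:00:13.820 [WARN] 
             ┃2024-01-15 00:00:17.795 [WARN] 
             ┃2024-01-15 00:00:20.068 [WARN] 
━━━━━━━━━━━━━━━━━━━━━━━━┓00:00:23.137 [DEBUG]
Widget                  ┃00:00:27.259 [DEBUG]
────────────────────────┨00:00:28.297 [WARN] 
lic:     [x]            ┃━━━━━━━━━━━━━━━━━━━━
pany:    [             ]┃                    
e:       [Moderator   ▼]┃                    
ress:    [             ]┃                    
ify:     [x]            ┃                    


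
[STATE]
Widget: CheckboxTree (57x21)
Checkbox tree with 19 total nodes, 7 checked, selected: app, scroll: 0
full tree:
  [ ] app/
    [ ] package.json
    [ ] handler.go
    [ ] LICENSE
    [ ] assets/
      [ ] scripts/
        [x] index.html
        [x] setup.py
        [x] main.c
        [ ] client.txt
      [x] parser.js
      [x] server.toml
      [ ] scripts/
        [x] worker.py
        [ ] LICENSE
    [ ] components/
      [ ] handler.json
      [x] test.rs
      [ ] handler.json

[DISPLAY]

>[-] app/                                                
   [ ] package.json                                      
   [ ] handler.go                                        
   [ ] LICENSE                                           
   [-] assets/                                           
     [-] scripts/                                        
       [x] index.html                                    
       [x] setup.py                                      
       [x] main.c                                        
       [ ] client.txt                                    
     [x] parser.js                                       
     [x] server.toml                                     
     [-] scripts/                                        
       [x] worker.py                                     
       [ ] LICENSE                                       
   [-] components/                                       
     [ ] handler.json                                    
     [x] test.rs                                         
     [ ] handler.json                                    
                                                         
                                                         


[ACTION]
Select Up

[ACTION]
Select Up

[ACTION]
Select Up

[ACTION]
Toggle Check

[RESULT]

>[x] app/                                                
   [x] package.json                                      
   [x] handler.go                                        
   [x] LICENSE                                           
   [x] assets/                                           
     [x] scripts/                                        
       [x] index.html                                    
       [x] setup.py                                      
       [x] main.c                                        
       [x] client.txt                                    
     [x] parser.js                                       
     [x] server.toml                                     
     [x] scripts/                                        
       [x] worker.py                                     
       [x] LICENSE                                       
   [x] components/                                       
     [x] handler.json                                    
     [x] test.rs                                         
     [x] handler.json                                    
                                                         
                                                         


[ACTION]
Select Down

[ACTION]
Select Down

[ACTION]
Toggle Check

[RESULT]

 [-] app/                                                
   [x] package.json                                      
>  [ ] handler.go                                        
   [x] LICENSE                                           
   [x] assets/                                           
     [x] scripts/                                        
       [x] index.html                                    
       [x] setup.py                                      
       [x] main.c                                        
       [x] client.txt                                    
     [x] parser.js                                       
     [x] server.toml                                     
     [x] scripts/                                        
       [x] worker.py                                     
       [x] LICENSE                                       
   [x] components/                                       
     [x] handler.json                                    
     [x] test.rs                                         
     [x] handler.json                                    
                                                         
                                                         


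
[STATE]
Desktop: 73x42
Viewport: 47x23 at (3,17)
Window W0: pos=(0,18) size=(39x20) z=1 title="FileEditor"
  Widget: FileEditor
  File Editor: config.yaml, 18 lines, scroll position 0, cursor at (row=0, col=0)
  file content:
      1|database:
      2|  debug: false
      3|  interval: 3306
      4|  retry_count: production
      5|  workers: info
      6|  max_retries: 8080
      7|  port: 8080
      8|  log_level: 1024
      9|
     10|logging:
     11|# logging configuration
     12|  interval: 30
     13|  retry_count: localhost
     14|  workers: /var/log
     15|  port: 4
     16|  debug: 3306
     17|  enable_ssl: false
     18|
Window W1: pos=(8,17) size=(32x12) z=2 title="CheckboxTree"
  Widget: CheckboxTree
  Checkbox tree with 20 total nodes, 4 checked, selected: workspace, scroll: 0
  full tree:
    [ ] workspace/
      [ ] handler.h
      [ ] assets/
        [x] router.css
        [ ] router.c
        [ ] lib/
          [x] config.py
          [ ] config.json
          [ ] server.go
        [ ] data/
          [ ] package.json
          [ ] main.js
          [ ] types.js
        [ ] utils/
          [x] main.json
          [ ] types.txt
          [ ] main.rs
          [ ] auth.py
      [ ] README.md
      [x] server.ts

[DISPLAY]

     ┏━━━━━━━━━━━━━━━━━━━━━━━━━━━━━━┓          
━━━━━┃ CheckboxTree                 ┃          
ileEd┠──────────────────────────────┨          
─────┃>[-] workspace/               ┃          
tabas┃   [ ] handler.h              ┃          
debug┃   [-] assets/                ┃          
inter┃     [x] router.css           ┃          
retry┃     [ ] router.c             ┃          
worke┃     [-] lib/                 ┃          
max_r┃       [x] config.py          ┃          
port:┃       [ ] config.json        ┃          
log_l┗━━━━━━━━━━━━━━━━━━━━━━━━━━━━━━┛          
                                  ░┃           
gging:                            ░┃           
logging configuration             ░┃           
interval: 30                      ░┃           
retry_count: localhost            ░┃           
workers: /var/log                 ░┃           
port: 4                           ░┃           
debug: 3306                       ▼┃           
━━━━━━━━━━━━━━━━━━━━━━━━━━━━━━━━━━━┛           
                                               
                                               


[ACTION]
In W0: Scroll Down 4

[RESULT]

     ┏━━━━━━━━━━━━━━━━━━━━━━━━━━━━━━┓          
━━━━━┃ CheckboxTree                 ┃          
ileEd┠──────────────────────────────┨          
─────┃>[-] workspace/               ┃          
inter┃   [ ] handler.h              ┃          
retry┃   [-] assets/                ┃          
worke┃     [x] router.css           ┃          
max_r┃     [ ] router.c             ┃          
port:┃     [-] lib/                 ┃          
log_l┃       [x] config.py          ┃          
     ┃       [ ] config.json        ┃          
gging┗━━━━━━━━━━━━━━━━━━━━━━━━━━━━━━┛          
logging configuration             ░┃           
interval: 30                      ░┃           
retry_count: localhost            ░┃           
workers: /var/log                 ░┃           
port: 4                           ░┃           
debug: 3306                       ░┃           
enable_ssl: false                 █┃           
                                  ▼┃           
━━━━━━━━━━━━━━━━━━━━━━━━━━━━━━━━━━━┛           
                                               
                                               


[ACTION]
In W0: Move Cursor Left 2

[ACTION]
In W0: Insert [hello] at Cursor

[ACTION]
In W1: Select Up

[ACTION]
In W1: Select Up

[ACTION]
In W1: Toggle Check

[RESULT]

     ┏━━━━━━━━━━━━━━━━━━━━━━━━━━━━━━┓          
━━━━━┃ CheckboxTree                 ┃          
ileEd┠──────────────────────────────┨          
─────┃>[x] workspace/               ┃          
inter┃   [x] handler.h              ┃          
retry┃   [x] assets/                ┃          
worke┃     [x] router.css           ┃          
max_r┃     [x] router.c             ┃          
port:┃     [x] lib/                 ┃          
log_l┃       [x] config.py          ┃          
     ┃       [x] config.json        ┃          
gging┗━━━━━━━━━━━━━━━━━━━━━━━━━━━━━━┛          
logging configuration             ░┃           
interval: 30                      ░┃           
retry_count: localhost            ░┃           
workers: /var/log                 ░┃           
port: 4                           ░┃           
debug: 3306                       ░┃           
enable_ssl: false                 █┃           
                                  ▼┃           
━━━━━━━━━━━━━━━━━━━━━━━━━━━━━━━━━━━┛           
                                               
                                               


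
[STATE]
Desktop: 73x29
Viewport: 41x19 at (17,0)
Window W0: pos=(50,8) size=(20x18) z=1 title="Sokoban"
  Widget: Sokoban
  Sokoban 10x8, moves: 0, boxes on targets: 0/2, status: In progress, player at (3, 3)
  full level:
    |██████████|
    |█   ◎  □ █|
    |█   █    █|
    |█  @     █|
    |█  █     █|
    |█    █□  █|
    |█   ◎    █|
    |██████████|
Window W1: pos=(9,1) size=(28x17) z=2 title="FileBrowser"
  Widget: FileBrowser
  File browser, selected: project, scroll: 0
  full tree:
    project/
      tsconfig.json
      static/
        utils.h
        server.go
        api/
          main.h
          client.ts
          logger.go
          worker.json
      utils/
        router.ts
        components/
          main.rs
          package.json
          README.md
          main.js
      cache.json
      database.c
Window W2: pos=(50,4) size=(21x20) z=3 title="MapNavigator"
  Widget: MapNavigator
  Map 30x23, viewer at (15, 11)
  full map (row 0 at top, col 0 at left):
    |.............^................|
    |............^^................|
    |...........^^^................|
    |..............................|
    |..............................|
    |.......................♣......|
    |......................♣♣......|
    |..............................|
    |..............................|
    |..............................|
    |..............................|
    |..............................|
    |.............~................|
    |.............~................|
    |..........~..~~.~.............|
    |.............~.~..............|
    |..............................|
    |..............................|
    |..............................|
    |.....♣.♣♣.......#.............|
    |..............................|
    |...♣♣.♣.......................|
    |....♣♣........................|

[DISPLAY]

                                         
━━━━━━━━━━━━━━━━━━━┓                     
owser              ┃                     
───────────────────┨                     
roject/            ┃             ┏━━━━━━━
onfig.json         ┃             ┃ MapNav
 static/           ┃             ┠───────
 utils/            ┃             ┃.......
he.json            ┃             ┃.......
abase.c            ┃             ┃.......
                   ┃             ┃.......
                   ┃             ┃.......
                   ┃             ┃.......
                   ┃             ┃.......
                   ┃             ┃.......
                   ┃             ┃.......
                   ┃             ┃.......
━━━━━━━━━━━━━━━━━━━┛             ┃.......
                                 ┃....~..


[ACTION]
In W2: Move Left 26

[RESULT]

                                         
━━━━━━━━━━━━━━━━━━━┓                     
owser              ┃                     
───────────────────┨                     
roject/            ┃             ┏━━━━━━━
onfig.json         ┃             ┃ MapNav
 static/           ┃             ┠───────
 utils/            ┃             ┃       
he.json            ┃             ┃       
abase.c            ┃             ┃       
                   ┃             ┃       
                   ┃             ┃       
                   ┃             ┃       
                   ┃             ┃       
                   ┃             ┃       
                   ┃             ┃       
                   ┃             ┃       
━━━━━━━━━━━━━━━━━━━┛             ┃       
                                 ┃       


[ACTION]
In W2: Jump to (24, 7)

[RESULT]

                                         
━━━━━━━━━━━━━━━━━━━┓                     
owser              ┃                     
───────────────────┨                     
roject/            ┃             ┏━━━━━━━
onfig.json         ┃             ┃ MapNav
 static/           ┃             ┠───────
 utils/            ┃             ┃       
he.json            ┃             ┃.......
abase.c            ┃             ┃.......
                   ┃             ┃.......
                   ┃             ┃.......
                   ┃             ┃.......
                   ┃             ┃.......
                   ┃             ┃.......
                   ┃             ┃.......
                   ┃             ┃.......
━━━━━━━━━━━━━━━━━━━┛             ┃.......
                                 ┃.......


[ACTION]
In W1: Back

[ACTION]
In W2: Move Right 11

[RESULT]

                                         
━━━━━━━━━━━━━━━━━━━┓                     
owser              ┃                     
───────────────────┨                     
roject/            ┃             ┏━━━━━━━
onfig.json         ┃             ┃ MapNav
 static/           ┃             ┠───────
 utils/            ┃             ┃       
he.json            ┃             ┃.......
abase.c            ┃             ┃.......
                   ┃             ┃.......
                   ┃             ┃.......
                   ┃             ┃.......
                   ┃             ┃...♣...
                   ┃             ┃..♣♣...
                   ┃             ┃.......
                   ┃             ┃.......
━━━━━━━━━━━━━━━━━━━┛             ┃.......
                                 ┃.......
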